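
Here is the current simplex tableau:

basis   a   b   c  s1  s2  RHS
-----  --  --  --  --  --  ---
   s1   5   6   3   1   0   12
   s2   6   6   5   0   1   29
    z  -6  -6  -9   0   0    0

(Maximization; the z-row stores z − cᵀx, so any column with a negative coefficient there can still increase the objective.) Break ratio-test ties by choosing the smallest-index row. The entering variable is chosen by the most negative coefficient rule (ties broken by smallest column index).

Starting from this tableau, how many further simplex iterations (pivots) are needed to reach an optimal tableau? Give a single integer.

pivot: c in, s1 out → z = 36
No improving column remains; optimal.

1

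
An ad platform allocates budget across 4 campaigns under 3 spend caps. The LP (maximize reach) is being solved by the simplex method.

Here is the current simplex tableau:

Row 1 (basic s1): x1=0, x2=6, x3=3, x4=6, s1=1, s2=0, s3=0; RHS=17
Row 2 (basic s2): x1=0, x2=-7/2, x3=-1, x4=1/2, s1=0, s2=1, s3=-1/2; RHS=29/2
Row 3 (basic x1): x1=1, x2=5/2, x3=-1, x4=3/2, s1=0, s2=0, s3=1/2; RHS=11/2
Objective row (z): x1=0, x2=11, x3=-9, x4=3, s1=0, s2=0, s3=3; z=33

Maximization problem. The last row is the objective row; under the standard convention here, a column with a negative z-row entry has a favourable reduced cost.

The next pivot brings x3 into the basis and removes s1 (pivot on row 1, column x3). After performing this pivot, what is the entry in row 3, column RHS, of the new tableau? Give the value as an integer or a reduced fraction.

Pivot element is row 1, column x3: 3.
Normalize row 1: new (row 1, RHS) = 17/3 = 17/3.
row 3 ← row 3 − (-1)·(new row 1): 11/2 − (-1)·(17/3) = 67/6.

67/6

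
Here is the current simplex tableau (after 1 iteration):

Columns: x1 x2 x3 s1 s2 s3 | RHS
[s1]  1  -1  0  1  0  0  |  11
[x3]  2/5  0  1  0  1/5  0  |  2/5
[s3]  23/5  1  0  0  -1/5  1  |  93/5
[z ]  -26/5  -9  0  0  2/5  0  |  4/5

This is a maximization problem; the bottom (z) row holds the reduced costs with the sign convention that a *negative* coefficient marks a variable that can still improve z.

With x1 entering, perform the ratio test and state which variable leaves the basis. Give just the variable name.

Ratios: row 1 (s1): 11/1 = 11; row 2 (x3): (2/5)/(2/5) = 1; row 3 (s3): (93/5)/(23/5) = 93/23.
Minimum ratio 1 is in the x3 row, so x3 leaves.

x3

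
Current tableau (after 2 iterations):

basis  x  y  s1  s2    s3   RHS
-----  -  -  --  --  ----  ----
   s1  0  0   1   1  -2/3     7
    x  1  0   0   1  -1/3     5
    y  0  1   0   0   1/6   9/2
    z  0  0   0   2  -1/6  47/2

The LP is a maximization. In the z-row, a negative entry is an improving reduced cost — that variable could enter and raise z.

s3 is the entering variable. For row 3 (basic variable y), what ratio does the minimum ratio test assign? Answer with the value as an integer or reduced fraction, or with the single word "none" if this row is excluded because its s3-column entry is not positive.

Ratio = RHS / (s3 entry) = (9/2) / (1/6) = 27.

27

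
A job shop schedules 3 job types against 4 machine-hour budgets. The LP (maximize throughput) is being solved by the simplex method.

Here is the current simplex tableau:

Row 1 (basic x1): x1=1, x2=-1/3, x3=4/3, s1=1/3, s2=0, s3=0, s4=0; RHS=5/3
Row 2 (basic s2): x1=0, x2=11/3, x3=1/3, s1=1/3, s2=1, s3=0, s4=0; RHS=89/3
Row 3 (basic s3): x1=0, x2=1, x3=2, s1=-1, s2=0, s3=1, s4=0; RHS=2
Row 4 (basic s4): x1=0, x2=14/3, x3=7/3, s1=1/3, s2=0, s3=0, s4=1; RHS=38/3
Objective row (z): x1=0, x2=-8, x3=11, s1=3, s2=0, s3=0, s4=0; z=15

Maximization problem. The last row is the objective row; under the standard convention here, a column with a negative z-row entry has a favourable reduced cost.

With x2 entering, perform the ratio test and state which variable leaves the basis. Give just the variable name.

s3

Ratios: row 1 (x1): entry -1/3 ≤ 0, skip; row 2 (s2): (89/3)/(11/3) = 89/11; row 3 (s3): 2/1 = 2; row 4 (s4): (38/3)/(14/3) = 19/7.
Minimum ratio 2 is in the s3 row, so s3 leaves.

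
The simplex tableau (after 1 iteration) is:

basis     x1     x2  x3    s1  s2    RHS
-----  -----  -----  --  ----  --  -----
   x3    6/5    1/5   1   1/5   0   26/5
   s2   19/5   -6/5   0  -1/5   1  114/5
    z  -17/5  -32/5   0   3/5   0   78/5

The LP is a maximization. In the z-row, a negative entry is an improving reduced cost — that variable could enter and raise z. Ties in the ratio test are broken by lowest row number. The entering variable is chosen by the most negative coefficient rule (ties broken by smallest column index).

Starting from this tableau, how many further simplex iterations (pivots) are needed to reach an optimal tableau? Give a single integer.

1

pivot: x2 in, x3 out → z = 182
No improving column remains; optimal.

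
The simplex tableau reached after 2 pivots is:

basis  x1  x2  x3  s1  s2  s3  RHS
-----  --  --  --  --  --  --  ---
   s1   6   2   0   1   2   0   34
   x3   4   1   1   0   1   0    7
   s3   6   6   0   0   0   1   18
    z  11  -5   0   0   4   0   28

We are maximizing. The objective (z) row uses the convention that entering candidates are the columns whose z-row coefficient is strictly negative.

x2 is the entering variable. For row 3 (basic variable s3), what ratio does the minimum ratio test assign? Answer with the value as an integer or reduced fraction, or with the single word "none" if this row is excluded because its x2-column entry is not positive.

3

Ratio = RHS / (x2 entry) = 18 / 6 = 3.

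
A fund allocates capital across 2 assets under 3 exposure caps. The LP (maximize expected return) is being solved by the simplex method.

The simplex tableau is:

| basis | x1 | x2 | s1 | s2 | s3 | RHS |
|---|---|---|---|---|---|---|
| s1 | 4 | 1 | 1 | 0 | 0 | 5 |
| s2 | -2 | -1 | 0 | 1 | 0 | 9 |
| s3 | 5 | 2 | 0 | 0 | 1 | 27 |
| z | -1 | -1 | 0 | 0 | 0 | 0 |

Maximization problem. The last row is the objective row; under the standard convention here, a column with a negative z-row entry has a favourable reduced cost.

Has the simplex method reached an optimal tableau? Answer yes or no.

Column x1 has objective-row coefficient -1, which is negative; an improving pivot exists, so not yet optimal.

no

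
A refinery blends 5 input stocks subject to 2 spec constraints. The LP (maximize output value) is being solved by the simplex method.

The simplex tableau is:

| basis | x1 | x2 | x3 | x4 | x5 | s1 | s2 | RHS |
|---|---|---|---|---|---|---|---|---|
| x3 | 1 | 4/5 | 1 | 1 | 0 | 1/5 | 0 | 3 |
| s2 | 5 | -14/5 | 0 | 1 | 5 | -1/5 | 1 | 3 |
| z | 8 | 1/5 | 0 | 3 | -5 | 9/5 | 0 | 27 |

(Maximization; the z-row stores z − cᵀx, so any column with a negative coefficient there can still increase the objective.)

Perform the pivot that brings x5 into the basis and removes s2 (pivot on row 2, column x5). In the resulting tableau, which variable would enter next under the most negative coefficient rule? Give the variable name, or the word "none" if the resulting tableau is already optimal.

Pivot element 5. New z-row = old z-row − (-5)·(row 2/5).
Updated z-row coefficients: x1: 13, x2: -13/5, x3: 0, x4: 4, x5: 0, s1: 8/5, s2: 1.
The most negative is -13/5 in column x2, so x2 would enter next.

x2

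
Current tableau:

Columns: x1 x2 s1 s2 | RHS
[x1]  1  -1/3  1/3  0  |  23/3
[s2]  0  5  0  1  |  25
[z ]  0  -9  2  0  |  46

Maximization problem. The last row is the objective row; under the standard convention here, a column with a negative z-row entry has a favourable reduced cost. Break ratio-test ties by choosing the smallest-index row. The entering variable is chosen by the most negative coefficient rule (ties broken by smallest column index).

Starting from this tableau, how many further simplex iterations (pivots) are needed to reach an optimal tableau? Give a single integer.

1

pivot: x2 in, s2 out → z = 91
No improving column remains; optimal.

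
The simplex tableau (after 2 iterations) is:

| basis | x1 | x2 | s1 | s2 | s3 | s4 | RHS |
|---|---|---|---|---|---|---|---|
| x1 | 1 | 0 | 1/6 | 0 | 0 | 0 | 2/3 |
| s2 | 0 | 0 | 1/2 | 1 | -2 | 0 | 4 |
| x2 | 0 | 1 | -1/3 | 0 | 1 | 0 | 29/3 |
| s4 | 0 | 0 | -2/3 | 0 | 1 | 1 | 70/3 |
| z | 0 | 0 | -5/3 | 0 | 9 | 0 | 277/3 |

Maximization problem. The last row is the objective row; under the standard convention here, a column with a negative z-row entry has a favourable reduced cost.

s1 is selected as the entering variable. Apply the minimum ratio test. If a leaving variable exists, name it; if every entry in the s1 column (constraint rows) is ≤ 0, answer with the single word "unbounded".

x1

Ratios: row 1 (x1): (2/3)/(1/6) = 4; row 2 (s2): 4/(1/2) = 8; row 3 (x2): entry -1/3 ≤ 0, skip; row 4 (s4): entry -2/3 ≤ 0, skip.
Minimum ratio is in the x1 row, so x1 leaves.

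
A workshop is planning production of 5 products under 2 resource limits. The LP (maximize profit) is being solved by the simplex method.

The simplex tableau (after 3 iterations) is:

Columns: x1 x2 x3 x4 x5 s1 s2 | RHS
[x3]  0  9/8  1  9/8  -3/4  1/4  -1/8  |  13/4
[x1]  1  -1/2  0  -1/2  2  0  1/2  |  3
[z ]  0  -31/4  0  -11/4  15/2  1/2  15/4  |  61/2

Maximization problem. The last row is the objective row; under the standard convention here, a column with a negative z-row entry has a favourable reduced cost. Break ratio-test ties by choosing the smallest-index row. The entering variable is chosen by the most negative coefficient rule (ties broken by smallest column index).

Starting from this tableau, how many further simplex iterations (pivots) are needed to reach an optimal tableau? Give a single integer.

1

pivot: x2 in, x3 out → z = 476/9
No improving column remains; optimal.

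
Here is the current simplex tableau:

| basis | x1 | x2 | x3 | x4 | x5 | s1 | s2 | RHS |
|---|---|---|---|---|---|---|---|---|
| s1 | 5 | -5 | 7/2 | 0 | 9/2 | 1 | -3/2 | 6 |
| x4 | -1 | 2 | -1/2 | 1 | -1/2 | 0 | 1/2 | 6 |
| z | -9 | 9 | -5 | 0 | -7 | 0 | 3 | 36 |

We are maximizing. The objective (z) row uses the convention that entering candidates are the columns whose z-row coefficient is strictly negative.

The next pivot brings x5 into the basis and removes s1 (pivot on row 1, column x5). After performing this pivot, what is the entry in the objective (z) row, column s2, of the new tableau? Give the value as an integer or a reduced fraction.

Pivot element is row 1, column x5: 9/2.
Normalize row 1: new (row 1, s2) = (-3/2)/(9/2) = -1/3.
z-row ← z-row − (-7)·(new row 1): 3 − (-7)·(-1/3) = 2/3.

2/3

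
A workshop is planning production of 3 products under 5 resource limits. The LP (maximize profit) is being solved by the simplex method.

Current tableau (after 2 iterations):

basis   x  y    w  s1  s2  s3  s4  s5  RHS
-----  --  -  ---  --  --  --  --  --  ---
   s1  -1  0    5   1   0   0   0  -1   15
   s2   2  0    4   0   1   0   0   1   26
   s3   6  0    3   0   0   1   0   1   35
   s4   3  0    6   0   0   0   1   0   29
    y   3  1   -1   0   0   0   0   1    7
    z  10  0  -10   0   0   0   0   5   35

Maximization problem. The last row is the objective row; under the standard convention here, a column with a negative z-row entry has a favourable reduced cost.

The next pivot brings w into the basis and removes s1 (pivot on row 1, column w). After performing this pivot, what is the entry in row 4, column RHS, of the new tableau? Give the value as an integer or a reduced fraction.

11

Pivot element is row 1, column w: 5.
Normalize row 1: new (row 1, RHS) = 15/5 = 3.
row 4 ← row 4 − 6·(new row 1): 29 − 6·3 = 11.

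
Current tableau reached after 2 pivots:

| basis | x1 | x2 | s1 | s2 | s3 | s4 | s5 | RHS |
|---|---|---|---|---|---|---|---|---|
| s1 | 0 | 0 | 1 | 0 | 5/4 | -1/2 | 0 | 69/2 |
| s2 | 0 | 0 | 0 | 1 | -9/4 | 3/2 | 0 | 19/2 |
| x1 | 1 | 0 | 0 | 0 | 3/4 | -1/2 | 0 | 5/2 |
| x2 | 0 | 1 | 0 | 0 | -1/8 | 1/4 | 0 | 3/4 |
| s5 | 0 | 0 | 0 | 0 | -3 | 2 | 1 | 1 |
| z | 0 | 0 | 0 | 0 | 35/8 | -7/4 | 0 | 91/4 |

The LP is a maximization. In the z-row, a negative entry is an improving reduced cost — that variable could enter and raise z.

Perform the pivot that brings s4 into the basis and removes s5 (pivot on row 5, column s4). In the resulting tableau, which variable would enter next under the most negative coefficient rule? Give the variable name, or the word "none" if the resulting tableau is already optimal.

none

Pivot element 2. New z-row = old z-row − (-7/4)·(row 5/2).
Updated z-row coefficients: x1: 0, x2: 0, s1: 0, s2: 0, s3: 7/4, s4: 0, s5: 7/8.
No coefficient is strictly negative; the tableau after this pivot is optimal.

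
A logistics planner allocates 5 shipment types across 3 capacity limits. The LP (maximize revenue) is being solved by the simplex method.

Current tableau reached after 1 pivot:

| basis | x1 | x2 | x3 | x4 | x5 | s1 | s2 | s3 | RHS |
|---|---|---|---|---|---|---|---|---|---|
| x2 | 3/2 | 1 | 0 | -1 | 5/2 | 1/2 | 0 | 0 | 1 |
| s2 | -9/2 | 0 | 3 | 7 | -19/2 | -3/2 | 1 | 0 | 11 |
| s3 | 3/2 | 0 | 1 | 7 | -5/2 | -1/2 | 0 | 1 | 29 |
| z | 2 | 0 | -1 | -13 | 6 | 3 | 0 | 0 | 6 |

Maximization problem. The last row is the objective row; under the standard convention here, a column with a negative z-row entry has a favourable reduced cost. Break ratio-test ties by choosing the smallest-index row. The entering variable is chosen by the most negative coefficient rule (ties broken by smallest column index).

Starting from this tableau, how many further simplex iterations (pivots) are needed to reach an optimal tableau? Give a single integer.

2

pivot: x4 in, s2 out → z = 185/7
pivot: x5 in, x2 out → z = 421/8
No improving column remains; optimal.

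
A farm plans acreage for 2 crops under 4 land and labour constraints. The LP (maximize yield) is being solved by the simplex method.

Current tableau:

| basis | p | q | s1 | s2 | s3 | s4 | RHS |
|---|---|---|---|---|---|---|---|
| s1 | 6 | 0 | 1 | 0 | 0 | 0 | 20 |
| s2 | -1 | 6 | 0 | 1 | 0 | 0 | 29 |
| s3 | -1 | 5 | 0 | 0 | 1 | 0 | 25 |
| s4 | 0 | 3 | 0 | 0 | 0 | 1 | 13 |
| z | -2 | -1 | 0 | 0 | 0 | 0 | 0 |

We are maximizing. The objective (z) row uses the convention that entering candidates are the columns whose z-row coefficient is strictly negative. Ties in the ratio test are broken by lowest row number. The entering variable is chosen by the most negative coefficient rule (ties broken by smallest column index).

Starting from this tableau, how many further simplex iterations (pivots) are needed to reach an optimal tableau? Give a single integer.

pivot: p in, s1 out → z = 20/3
pivot: q in, s4 out → z = 11
No improving column remains; optimal.

2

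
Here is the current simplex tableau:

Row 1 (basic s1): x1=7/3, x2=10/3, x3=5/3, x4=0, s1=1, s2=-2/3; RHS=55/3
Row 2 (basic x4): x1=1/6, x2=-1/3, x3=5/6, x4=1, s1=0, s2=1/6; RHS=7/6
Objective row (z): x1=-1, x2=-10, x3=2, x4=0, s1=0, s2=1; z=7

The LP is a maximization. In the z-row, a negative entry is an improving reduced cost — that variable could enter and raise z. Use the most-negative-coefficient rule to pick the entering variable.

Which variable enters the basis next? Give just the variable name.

x2

Objective-row coefficients: x1: -1, x2: -10, x3: 2, x4: 0, s1: 0, s2: 1.
The most negative is -10 in column x2, so x2 enters.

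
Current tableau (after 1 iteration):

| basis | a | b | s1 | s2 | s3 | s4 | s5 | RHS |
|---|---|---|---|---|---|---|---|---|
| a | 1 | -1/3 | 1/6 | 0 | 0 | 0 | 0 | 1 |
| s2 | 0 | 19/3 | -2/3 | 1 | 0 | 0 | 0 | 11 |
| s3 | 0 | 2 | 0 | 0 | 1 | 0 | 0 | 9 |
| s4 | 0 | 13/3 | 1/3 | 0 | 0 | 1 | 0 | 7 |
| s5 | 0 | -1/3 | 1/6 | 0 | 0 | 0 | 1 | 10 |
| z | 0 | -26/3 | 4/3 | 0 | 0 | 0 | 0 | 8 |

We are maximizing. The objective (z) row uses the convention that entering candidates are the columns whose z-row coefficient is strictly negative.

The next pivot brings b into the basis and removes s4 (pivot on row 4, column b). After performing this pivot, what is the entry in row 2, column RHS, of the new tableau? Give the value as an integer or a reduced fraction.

10/13

Pivot element is row 4, column b: 13/3.
Normalize row 4: new (row 4, RHS) = 7/(13/3) = 21/13.
row 2 ← row 2 − (19/3)·(new row 4): 11 − (19/3)·(21/13) = 10/13.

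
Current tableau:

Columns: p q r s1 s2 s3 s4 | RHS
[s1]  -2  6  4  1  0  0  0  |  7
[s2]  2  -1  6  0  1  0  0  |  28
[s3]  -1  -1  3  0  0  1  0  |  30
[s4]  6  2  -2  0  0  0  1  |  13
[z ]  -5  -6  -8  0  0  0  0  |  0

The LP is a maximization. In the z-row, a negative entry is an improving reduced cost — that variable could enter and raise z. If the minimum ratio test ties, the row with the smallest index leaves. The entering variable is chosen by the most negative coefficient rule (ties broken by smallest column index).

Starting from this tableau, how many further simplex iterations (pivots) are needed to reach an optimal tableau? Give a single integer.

pivot: r in, s1 out → z = 14
pivot: p in, s4 out → z = 437/10
No improving column remains; optimal.

2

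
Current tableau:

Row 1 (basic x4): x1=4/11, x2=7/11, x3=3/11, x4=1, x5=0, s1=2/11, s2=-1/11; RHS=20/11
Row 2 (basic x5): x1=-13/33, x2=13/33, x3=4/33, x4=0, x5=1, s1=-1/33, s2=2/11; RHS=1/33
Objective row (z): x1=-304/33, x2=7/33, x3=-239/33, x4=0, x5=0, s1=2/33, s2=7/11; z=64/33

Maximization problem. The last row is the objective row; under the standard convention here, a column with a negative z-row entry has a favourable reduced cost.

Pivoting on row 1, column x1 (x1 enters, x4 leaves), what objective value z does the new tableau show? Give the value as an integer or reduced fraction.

Minimum ratio for x1: (20/11)/(4/11) = 5.
z changes by −(z-row coeff of x1)·ratio = −(-304/33)·5 = 1520/33.
New z = 64/33 + (1520/33) = 48.

48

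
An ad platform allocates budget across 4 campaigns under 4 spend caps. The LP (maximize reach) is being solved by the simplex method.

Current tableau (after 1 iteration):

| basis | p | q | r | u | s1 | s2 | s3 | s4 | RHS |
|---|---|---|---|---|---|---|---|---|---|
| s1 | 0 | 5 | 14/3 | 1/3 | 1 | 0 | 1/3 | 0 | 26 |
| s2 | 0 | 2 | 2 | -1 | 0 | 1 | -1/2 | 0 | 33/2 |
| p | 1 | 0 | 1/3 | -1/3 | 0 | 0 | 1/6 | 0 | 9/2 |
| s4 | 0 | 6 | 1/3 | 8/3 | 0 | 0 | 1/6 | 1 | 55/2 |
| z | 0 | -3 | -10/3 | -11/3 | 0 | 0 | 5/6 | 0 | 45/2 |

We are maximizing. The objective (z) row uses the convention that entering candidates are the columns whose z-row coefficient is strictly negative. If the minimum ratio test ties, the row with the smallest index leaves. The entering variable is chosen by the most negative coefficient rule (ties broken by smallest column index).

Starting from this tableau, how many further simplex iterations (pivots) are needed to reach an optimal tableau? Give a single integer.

2

pivot: u in, s4 out → z = 965/16
pivot: r in, s1 out → z = 5501/74
No improving column remains; optimal.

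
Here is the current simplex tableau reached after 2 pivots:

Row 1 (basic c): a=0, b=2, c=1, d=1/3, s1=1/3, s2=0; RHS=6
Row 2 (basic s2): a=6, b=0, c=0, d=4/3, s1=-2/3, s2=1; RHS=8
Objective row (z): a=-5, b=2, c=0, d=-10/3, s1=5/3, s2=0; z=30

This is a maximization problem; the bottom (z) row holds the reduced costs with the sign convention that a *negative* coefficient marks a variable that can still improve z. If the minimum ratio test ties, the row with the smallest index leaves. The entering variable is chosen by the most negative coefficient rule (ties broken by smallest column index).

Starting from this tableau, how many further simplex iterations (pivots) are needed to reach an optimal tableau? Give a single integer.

pivot: a in, s2 out → z = 110/3
pivot: d in, a out → z = 50
No improving column remains; optimal.

2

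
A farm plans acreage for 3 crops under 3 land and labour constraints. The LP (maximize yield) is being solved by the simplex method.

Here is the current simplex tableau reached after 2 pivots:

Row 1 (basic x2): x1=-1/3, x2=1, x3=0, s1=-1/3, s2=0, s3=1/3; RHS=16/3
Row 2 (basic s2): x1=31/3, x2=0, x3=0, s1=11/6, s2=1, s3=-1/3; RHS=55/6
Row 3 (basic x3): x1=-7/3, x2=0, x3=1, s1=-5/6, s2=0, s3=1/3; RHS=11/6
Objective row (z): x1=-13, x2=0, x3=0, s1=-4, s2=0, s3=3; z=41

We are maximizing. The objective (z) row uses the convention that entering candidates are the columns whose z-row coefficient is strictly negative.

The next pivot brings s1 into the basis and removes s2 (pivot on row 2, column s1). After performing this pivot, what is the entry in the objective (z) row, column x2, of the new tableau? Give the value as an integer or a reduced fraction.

0

Pivot element is row 2, column s1: 11/6.
Normalize row 2: new (row 2, x2) = 0/(11/6) = 0.
z-row ← z-row − (-4)·(new row 2): 0 − (-4)·0 = 0.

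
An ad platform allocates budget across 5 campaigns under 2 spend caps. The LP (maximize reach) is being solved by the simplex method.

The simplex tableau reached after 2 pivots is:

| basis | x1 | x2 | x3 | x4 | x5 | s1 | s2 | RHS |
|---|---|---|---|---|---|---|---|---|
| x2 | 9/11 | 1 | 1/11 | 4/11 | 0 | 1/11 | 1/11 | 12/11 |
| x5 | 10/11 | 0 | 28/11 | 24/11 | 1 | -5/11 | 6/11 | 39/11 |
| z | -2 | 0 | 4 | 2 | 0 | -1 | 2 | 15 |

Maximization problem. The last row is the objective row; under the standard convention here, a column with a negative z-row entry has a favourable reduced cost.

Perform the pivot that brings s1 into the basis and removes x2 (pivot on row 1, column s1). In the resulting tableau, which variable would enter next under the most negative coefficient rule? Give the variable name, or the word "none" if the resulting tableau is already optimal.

none

Pivot element 1/11. New z-row = old z-row − (-1)·(row 1/(1/11)).
Updated z-row coefficients: x1: 7, x2: 11, x3: 5, x4: 6, x5: 0, s1: 0, s2: 3.
No coefficient is strictly negative; the tableau after this pivot is optimal.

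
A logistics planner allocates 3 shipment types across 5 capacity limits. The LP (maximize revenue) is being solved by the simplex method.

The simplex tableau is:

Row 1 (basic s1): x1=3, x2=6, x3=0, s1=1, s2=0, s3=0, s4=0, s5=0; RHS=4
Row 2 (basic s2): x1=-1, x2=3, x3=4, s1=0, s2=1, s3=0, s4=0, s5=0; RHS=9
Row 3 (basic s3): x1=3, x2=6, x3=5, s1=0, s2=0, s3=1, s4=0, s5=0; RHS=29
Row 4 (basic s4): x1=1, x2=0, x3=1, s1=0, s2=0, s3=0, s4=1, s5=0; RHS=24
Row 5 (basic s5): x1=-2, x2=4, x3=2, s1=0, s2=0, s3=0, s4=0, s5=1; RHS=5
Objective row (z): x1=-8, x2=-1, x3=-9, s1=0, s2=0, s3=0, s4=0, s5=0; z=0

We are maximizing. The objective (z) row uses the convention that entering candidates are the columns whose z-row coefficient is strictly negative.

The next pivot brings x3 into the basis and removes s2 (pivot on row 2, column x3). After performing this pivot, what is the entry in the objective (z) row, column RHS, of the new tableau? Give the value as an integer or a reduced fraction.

Pivot element is row 2, column x3: 4.
Normalize row 2: new (row 2, RHS) = 9/4 = 9/4.
z-row ← z-row − (-9)·(new row 2): 0 − (-9)·(9/4) = 81/4.

81/4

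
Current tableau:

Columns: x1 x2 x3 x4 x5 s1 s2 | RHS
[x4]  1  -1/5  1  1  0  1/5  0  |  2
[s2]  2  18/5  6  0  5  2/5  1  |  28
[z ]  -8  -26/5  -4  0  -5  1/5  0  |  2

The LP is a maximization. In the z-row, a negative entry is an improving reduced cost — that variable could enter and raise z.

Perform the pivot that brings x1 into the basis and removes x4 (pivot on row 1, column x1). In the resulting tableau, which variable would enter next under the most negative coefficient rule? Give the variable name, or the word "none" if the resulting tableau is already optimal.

Pivot element 1. New z-row = old z-row − (-8)·(row 1/1).
Updated z-row coefficients: x1: 0, x2: -34/5, x3: 4, x4: 8, x5: -5, s1: 9/5, s2: 0.
The most negative is -34/5 in column x2, so x2 would enter next.

x2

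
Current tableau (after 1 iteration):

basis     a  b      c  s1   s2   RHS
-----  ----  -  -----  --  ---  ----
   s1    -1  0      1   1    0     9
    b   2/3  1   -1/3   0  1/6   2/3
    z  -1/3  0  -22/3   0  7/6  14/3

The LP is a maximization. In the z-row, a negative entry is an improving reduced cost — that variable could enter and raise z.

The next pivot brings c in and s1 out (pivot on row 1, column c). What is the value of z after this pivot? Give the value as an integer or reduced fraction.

Minimum ratio for c: 9/1 = 9.
z changes by −(z-row coeff of c)·ratio = −(-22/3)·9 = 66.
New z = 14/3 + 66 = 212/3.

212/3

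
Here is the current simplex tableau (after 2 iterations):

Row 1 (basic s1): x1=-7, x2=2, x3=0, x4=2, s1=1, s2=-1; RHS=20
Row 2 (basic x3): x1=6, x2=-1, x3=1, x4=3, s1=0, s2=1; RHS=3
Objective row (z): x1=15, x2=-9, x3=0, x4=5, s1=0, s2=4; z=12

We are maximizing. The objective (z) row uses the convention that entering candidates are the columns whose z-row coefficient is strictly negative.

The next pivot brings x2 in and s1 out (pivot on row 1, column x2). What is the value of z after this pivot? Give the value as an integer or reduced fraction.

102

Minimum ratio for x2: 20/2 = 10.
z changes by −(z-row coeff of x2)·ratio = −(-9)·10 = 90.
New z = 12 + 90 = 102.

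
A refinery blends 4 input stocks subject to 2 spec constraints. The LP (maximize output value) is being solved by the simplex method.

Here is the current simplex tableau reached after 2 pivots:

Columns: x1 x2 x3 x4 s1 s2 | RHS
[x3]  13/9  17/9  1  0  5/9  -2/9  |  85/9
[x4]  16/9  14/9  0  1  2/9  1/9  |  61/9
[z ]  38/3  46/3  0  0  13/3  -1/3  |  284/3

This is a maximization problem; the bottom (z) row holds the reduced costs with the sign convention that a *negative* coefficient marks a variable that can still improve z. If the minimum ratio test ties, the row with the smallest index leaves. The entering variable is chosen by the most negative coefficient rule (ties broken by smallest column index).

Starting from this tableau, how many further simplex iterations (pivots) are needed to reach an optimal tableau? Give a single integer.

pivot: s2 in, x4 out → z = 115
No improving column remains; optimal.

1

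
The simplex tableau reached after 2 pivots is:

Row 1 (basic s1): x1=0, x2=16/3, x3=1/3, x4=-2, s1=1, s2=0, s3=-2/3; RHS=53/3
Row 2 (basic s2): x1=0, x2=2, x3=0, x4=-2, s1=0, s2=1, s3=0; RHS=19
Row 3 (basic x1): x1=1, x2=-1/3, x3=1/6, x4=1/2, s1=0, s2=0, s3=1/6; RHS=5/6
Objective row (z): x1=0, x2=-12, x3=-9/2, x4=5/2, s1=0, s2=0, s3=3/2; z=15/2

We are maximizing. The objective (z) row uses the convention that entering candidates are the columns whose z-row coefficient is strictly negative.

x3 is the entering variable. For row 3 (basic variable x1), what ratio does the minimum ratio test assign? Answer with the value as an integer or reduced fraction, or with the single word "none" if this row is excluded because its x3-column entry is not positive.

5

Ratio = RHS / (x3 entry) = (5/6) / (1/6) = 5.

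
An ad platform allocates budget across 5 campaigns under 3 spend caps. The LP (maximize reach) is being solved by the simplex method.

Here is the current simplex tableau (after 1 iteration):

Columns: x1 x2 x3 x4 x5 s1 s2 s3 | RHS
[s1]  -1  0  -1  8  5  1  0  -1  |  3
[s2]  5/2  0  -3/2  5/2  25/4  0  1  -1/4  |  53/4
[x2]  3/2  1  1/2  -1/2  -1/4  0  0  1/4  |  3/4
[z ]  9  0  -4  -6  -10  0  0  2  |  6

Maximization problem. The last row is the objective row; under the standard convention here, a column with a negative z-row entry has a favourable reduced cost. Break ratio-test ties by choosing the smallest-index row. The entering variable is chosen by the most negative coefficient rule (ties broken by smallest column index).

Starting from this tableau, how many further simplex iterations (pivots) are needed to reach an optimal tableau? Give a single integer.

pivot: x5 in, s1 out → z = 12
pivot: x3 in, x2 out → z = 24
No improving column remains; optimal.

2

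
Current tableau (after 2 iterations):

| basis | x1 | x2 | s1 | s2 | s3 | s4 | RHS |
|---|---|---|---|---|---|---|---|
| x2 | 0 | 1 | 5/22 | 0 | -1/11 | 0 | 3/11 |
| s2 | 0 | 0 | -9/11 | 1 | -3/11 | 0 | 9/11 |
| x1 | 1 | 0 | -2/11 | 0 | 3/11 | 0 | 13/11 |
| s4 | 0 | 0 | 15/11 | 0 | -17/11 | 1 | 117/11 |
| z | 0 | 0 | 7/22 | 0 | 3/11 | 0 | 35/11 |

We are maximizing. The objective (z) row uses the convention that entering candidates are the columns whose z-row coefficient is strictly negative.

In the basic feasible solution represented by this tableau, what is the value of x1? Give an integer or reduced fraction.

13/11

x1 is basic (row 3); its value is the RHS of that row: 13/11.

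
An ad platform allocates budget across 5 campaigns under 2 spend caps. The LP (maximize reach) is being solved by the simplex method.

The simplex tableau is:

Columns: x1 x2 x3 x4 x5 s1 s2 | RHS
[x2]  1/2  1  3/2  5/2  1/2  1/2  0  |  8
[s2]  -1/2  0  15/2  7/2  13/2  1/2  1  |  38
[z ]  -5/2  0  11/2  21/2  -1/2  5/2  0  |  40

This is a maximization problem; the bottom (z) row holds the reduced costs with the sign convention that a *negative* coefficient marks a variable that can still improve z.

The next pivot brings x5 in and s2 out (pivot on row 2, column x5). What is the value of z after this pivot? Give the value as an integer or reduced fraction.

558/13

Minimum ratio for x5: 38/(13/2) = 76/13.
z changes by −(z-row coeff of x5)·ratio = −(-1/2)·(76/13) = 38/13.
New z = 40 + (38/13) = 558/13.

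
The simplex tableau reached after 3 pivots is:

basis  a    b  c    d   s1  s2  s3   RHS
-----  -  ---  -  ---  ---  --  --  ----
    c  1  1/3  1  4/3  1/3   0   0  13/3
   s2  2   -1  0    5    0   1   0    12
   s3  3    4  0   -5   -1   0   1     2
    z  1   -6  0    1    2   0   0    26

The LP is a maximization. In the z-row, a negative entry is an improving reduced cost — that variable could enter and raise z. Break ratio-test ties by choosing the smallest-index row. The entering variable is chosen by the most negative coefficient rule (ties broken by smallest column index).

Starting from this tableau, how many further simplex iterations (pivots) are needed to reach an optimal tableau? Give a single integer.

pivot: b in, s3 out → z = 29
pivot: d in, c out → z = 934/21
No improving column remains; optimal.

2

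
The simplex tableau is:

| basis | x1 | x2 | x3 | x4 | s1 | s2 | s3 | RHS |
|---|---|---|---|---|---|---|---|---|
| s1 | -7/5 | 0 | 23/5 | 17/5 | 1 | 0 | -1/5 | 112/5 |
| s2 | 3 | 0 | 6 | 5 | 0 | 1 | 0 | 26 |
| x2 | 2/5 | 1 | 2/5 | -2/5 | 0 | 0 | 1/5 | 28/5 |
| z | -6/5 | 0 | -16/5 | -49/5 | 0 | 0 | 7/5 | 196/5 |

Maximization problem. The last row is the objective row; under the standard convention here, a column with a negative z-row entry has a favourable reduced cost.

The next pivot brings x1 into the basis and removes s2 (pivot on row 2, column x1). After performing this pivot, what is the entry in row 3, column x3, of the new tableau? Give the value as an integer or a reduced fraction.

-2/5

Pivot element is row 2, column x1: 3.
Normalize row 2: new (row 2, x3) = 6/3 = 2.
row 3 ← row 3 − (2/5)·(new row 2): 2/5 − (2/5)·2 = -2/5.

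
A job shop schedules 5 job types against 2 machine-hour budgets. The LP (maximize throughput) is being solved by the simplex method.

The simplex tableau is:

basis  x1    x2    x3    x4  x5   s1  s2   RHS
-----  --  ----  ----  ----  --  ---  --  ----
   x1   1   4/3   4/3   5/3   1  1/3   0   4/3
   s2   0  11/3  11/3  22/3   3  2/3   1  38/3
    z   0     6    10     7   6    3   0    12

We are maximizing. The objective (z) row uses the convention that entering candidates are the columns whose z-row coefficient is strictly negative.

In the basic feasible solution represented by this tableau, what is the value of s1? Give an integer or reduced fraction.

s1 is nonbasic (not in the basis column), so its value in the current BFS is 0.

0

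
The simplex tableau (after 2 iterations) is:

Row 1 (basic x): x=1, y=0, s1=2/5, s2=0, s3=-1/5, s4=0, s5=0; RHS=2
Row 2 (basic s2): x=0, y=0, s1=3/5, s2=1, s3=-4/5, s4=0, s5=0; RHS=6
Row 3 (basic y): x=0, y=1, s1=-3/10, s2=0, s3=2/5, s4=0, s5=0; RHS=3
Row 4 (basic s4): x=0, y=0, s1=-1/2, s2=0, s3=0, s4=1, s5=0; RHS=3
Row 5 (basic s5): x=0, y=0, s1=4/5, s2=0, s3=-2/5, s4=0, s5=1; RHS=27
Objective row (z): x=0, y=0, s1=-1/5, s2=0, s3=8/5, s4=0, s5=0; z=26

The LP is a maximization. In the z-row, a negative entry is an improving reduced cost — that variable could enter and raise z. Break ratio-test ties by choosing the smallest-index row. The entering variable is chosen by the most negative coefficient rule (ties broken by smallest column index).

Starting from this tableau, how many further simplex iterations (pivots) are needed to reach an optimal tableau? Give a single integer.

1

pivot: s1 in, x out → z = 27
No improving column remains; optimal.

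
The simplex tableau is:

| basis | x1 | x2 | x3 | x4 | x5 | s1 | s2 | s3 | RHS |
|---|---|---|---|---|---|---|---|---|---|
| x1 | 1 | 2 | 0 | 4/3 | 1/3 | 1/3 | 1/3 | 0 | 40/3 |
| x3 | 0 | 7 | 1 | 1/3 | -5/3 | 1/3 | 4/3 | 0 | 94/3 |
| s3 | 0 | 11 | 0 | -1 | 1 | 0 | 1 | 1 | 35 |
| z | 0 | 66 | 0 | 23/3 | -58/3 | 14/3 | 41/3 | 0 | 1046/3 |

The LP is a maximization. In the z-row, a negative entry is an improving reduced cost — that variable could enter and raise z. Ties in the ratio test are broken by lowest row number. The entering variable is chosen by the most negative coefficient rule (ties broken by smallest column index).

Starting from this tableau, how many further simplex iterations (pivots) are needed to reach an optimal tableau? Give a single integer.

pivot: x5 in, s3 out → z = 3076/3
pivot: x4 in, x1 out → z = 1037
No improving column remains; optimal.

2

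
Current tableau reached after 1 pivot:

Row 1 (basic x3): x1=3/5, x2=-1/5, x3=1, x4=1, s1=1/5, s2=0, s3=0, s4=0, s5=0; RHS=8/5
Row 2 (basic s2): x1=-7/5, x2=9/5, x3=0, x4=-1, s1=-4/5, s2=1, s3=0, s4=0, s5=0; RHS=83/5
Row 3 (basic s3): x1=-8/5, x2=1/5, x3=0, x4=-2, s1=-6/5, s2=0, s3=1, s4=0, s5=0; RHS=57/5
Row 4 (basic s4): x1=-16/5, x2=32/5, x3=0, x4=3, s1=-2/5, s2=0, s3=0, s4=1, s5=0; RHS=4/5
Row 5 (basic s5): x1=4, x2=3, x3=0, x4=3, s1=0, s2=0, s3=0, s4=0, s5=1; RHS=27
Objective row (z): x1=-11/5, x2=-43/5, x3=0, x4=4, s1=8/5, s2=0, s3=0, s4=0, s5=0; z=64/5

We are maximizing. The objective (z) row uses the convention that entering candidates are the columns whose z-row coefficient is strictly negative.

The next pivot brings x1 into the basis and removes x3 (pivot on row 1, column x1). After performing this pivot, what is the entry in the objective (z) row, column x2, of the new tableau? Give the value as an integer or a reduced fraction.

Pivot element is row 1, column x1: 3/5.
Normalize row 1: new (row 1, x2) = (-1/5)/(3/5) = -1/3.
z-row ← z-row − (-11/5)·(new row 1): -43/5 − (-11/5)·(-1/3) = -28/3.

-28/3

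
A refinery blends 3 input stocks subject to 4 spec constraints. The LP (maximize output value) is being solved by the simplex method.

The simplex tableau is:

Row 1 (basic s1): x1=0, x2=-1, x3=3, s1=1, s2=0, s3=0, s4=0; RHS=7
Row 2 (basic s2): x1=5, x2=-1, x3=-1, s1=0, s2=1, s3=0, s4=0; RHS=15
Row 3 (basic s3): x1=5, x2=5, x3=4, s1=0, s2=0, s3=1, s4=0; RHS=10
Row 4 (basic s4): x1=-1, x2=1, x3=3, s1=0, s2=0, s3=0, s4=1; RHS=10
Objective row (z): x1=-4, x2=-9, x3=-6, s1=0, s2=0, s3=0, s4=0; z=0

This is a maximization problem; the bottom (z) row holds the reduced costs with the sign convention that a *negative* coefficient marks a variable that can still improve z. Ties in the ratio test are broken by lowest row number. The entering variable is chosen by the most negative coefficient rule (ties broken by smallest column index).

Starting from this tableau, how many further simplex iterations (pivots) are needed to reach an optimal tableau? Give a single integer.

1

pivot: x2 in, s3 out → z = 18
No improving column remains; optimal.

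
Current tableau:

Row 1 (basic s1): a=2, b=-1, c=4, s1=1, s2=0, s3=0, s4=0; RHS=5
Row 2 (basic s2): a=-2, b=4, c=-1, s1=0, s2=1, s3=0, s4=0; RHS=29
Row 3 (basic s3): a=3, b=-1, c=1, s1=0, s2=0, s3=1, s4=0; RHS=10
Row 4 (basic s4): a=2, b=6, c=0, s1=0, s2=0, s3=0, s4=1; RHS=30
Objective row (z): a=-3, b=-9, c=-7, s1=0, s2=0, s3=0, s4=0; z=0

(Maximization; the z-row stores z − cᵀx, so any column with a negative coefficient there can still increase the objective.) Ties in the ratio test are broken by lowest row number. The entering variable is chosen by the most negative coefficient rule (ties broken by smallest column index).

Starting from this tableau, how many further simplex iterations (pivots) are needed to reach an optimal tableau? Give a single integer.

2

pivot: b in, s4 out → z = 45
pivot: c in, s1 out → z = 125/2
No improving column remains; optimal.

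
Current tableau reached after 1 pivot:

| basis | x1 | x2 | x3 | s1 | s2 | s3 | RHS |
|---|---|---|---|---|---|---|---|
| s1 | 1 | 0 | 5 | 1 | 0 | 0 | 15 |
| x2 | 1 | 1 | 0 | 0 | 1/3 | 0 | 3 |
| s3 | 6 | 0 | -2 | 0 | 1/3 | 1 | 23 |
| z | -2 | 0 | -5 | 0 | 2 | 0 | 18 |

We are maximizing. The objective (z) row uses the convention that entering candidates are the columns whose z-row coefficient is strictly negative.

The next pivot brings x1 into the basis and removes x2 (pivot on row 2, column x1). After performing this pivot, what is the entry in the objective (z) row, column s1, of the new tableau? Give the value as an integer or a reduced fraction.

Pivot element is row 2, column x1: 1.
Normalize row 2: new (row 2, s1) = 0/1 = 0.
z-row ← z-row − (-2)·(new row 2): 0 − (-2)·0 = 0.

0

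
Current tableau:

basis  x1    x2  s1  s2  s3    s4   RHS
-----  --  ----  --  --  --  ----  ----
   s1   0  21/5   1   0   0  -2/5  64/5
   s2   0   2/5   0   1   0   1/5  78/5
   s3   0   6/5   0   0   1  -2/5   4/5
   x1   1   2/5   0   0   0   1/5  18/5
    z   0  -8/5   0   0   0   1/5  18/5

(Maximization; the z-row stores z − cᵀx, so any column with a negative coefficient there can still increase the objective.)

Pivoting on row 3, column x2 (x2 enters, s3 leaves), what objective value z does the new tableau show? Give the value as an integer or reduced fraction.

14/3

Minimum ratio for x2: (4/5)/(6/5) = 2/3.
z changes by −(z-row coeff of x2)·ratio = −(-8/5)·(2/3) = 16/15.
New z = 18/5 + (16/15) = 14/3.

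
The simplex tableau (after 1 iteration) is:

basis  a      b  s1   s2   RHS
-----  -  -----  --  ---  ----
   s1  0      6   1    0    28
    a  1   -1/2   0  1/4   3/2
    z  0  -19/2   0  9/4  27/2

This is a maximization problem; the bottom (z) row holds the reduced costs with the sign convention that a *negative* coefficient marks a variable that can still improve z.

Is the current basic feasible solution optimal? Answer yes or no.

no

Column b has objective-row coefficient -19/2, which is negative; an improving pivot exists, so not yet optimal.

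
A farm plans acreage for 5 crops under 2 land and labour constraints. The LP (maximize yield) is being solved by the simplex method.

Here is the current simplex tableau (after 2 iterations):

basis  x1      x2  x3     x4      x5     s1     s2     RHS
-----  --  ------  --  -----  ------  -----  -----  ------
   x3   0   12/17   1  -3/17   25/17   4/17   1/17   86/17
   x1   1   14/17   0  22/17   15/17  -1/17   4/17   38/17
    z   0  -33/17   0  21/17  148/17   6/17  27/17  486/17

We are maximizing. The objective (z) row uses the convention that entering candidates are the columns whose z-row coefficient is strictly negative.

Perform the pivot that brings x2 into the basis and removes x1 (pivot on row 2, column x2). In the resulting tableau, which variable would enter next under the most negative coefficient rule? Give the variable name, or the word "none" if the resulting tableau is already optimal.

none

Pivot element 14/17. New z-row = old z-row − (-33/17)·(row 2/(14/17)).
Updated z-row coefficients: x1: 33/14, x2: 0, x3: 0, x4: 30/7, x5: 151/14, s1: 3/14, s2: 15/7.
No coefficient is strictly negative; the tableau after this pivot is optimal.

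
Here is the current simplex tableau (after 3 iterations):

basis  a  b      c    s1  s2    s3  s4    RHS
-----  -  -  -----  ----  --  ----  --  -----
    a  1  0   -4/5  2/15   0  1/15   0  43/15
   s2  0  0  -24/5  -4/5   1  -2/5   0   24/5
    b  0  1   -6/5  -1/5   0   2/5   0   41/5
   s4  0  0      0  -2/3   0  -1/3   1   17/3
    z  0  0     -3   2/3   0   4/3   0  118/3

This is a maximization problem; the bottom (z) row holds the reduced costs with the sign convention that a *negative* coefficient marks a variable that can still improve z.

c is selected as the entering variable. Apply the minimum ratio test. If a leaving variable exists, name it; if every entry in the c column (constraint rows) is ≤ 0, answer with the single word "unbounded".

unbounded

c-column entries: row 1: -4/5, row 2: -24/5, row 3: -6/5, row 4: 0. All ≤ 0, so c can increase without bound; the LP is unbounded in this direction.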